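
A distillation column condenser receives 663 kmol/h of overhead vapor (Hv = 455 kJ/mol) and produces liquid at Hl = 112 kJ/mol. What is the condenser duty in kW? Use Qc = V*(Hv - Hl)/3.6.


Qc = 663 * (455 - 112) / 3.6 = 663 * 343 / 3.6 = 63170

63170 kW


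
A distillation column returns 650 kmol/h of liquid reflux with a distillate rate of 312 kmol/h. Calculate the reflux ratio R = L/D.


Reflux ratio definition: R = L / D (liquid returned / distillate withdrawn)
L = 650 kmol/h, D = 312 kmol/h
R = 650 / 312 = 2.083

2.083


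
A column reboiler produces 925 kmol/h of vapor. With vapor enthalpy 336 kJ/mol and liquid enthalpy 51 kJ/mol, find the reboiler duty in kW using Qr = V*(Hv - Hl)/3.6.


Qr = 925 * (336 - 51) / 3.6 = 925 * 285 / 3.6 = 73230

73230 kW


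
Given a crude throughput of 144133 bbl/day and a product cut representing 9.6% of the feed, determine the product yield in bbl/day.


Crude throughput = 144133 bbl/day
Fraction yield = 9.6%
yield = throughput * fraction / 100
yield = 144133 * 9.6 / 100 = 13836.768

13836.768 bbl/day


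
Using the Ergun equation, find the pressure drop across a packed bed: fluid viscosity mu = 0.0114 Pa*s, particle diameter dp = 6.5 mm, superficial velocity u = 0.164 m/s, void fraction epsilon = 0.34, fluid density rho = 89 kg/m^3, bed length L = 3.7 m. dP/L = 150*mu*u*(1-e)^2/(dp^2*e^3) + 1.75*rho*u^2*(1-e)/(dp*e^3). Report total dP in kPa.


dp = 6.5 mm = 0.0065 m
Viscous term = 150*0.0114*0.164*(1-0.34)^2 / (0.0065^2*0.34^3) = 73563.8
Inertial term = 1.75*89*0.164^2*(1-0.34) / (0.0065*0.34^3) = 10822.1
dP/L = 73563.8 + 10822.1 = 84385.9 Pa/m
dP = 84385.9 * 3.7 / 1000 = 312.2 kPa

312.2 kPa


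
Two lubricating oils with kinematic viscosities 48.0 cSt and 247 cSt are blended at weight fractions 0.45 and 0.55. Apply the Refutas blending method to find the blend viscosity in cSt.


Refutas method: VBN_i = 14.534*ln(ln(visc_i + 0.8)) + 10.975, blended linearly by mass fraction; since VBN is linear in VBI_i = ln(ln(visc_i + 0.8)) and the fractions sum to 1, blend VBI directly: visc = exp(exp(VBI_blend)) - 0.8
VBI_1 = ln(ln(48.0 + 0.8)) = 1.35783
VBI_2 = ln(ln(247 + 0.8)) = 1.70704
VBI_blend = 0.45 * 1.35783 + 0.55 * 1.70704 = 1.5499
visc_blend = exp(exp(1.5499)) - 0.8 = 110.4

110.4 cSt


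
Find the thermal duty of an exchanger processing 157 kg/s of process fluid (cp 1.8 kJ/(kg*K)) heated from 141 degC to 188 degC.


Q = m_dot * cp * delta_T
delta_T = 188 - 141 = 47 K
Q = 157 * 1.8 * 47
= 282.6 * 47
= 13282.2 kW

13282.2 kW


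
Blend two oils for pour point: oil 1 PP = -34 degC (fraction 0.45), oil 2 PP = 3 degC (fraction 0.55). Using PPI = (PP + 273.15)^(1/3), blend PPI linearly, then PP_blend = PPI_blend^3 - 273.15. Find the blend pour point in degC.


PPI_1 = (-34 + 273.15)^(1/3) = 6.20712
PPI_2 = (3 + 273.15)^(1/3) = 6.512009
PPI_blend = 0.45 * 6.20712 + 0.55 * 6.512009 = 6.374809
PP_blend = 6.374809^3 - 273.15 = 259.0607 - 273.15 = -14.09

-14.09 degC


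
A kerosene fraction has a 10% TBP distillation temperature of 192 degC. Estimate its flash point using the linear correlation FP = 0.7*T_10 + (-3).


FP = 0.7 * 192 + (-3) = 131.4

131.4 degC


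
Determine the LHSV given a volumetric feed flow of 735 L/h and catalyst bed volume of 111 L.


LHSV = volumetric feed rate / catalyst volume
= 735 L/h / 111 L
= 6.622 h^-1

6.622 h^-1


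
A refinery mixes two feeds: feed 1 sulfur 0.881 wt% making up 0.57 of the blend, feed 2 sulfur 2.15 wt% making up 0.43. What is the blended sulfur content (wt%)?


Linear sulfur blending: S_blend = x1*S1 + x2*S2
Contribution 1: 0.57 * 0.881 = 0.50217 wt%
Contribution 2: 0.43 * 2.15 = 0.9245 wt%
S_blend = 0.50217 + 0.9245 = 1.42667

1.42667 wt%


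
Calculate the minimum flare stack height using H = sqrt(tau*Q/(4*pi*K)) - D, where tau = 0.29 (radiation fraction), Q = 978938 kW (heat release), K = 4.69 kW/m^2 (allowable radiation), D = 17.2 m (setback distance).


tau*Q/(4*pi*K) = 0.29 * 978938 / (4 * pi * 4.69) = 4816.93
sqrt(4816.93) = 69.4041
H = 69.4041 - 17.2 = 52.20

52.20 m


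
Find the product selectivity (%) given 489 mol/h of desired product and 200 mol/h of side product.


Selectivity = desired / (desired + undesired) * 100
Total products = 489 + 200 = 689 mol/h
S = 489 / 689 * 100
= 0.7097 * 100
= 70.97 %

70.97 %


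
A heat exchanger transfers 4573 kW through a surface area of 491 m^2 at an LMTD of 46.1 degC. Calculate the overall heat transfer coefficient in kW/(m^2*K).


From Q = U*A*LMTD, U = Q / (A * LMTD)
U = 4573 / (491 * 46.1) = 4573 / 22635.1 = 0.2020

0.2020 kW/(m^2*K)


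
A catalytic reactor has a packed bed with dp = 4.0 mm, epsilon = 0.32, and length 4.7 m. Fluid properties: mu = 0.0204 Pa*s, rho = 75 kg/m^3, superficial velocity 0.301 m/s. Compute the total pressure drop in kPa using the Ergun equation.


dp = 4.0 mm = 0.004 m
Viscous term = 150*0.0204*0.301*(1-0.32)^2 / (0.004^2*0.32^3) = 812336
Inertial term = 1.75*75*0.301^2*(1-0.32) / (0.004*0.32^3) = 61692.3
dP/L = 812336 + 61692.3 = 874028 Pa/m
dP = 874028 * 4.7 / 1000 = 4108 kPa

4108 kPa


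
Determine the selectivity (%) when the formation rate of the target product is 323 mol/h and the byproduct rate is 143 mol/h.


Selectivity = desired / (desired + undesired) * 100
Total products = 323 + 143 = 466 mol/h
S = 323 / 466 * 100
= 0.6931 * 100
= 69.31 %

69.31 %


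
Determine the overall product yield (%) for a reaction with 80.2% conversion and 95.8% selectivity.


Overall yield = conversion (%) * selectivity (%) / 100
Conversion = 80.2%, Selectivity = 95.8%
Y = 80.2 * 95.8 / 100
= 76.8316 %

76.8316 %


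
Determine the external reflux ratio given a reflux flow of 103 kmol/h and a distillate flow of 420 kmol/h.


Reflux ratio definition: R = L / D (liquid returned / distillate withdrawn)
L = 103 kmol/h, D = 420 kmol/h
R = 103 / 420 = 0.2452

0.2452


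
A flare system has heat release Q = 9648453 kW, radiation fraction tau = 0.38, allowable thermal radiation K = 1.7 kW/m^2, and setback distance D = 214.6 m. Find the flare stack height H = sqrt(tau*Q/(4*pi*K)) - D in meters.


tau*Q/(4*pi*K) = 0.38 * 9648453 / (4 * pi * 1.7) = 171626
sqrt(171626) = 414.278
H = 414.278 - 214.6 = 199.7

199.7 m


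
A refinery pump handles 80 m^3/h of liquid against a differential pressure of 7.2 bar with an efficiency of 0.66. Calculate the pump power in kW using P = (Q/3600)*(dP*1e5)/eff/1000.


Q = 80 / 3600 = 0.0222222 m^3/s
P = 0.0222222 * (7.2 * 1e5) / 0.66 / 1000 = 24.24

24.24 kW


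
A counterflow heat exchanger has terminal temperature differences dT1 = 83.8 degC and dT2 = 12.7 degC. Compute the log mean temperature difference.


LMTD = (dT1 - dT2) / ln(dT1/dT2)
= (83.8 - 12.7) / ln(83.8 / 12.7) = 71.1 / 1.88683 = 37.68

37.68 degC


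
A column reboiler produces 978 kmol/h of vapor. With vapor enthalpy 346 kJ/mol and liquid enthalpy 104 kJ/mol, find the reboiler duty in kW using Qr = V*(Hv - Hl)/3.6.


Qr = 978 * (346 - 104) / 3.6 = 978 * 242 / 3.6 = 65740

65740 kW


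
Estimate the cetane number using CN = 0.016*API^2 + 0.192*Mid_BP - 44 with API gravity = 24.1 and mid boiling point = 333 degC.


CN = 0.016 * 24.1^2 + 0.192 * 333 - 44
CN = 9.29296 + 63.936 - 44 = 29.22896

29.22896


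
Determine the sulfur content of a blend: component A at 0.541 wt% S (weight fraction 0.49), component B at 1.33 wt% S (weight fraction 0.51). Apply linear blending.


Linear sulfur blending: S_blend = x1*S1 + x2*S2
Contribution 1: 0.49 * 0.541 = 0.26509 wt%
Contribution 2: 0.51 * 1.33 = 0.6783 wt%
S_blend = 0.26509 + 0.6783 = 0.94339

0.94339 wt%


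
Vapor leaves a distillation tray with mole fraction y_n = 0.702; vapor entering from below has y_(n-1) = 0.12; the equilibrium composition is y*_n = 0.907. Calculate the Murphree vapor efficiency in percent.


Murphree vapor efficiency: EMV = (y_n - y_(n-1)) / (y*_n - y_(n-1)) * 100
EMV = (0.702 - 0.12) / (0.907 - 0.12) * 100 = 0.582 / 0.787 * 100 = 73.95

73.95 %


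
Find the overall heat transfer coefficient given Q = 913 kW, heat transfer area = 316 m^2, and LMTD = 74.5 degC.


From Q = U*A*LMTD, U = Q / (A * LMTD)
U = 913 / (316 * 74.5) = 913 / 23542 = 0.03878

0.03878 kW/(m^2*K)


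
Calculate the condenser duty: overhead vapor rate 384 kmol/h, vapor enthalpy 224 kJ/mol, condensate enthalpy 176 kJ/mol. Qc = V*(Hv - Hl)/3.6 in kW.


Qc = 384 * (224 - 176) / 3.6 = 384 * 48 / 3.6 = 5120

5120 kW


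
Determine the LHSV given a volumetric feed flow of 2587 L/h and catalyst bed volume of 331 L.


LHSV = volumetric feed rate / catalyst volume
= 2587 L/h / 331 L
= 7.816 h^-1

7.816 h^-1


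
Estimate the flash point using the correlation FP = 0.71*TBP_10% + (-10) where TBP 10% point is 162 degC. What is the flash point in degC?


FP = 0.71 * 162 + (-10) = 105.02

105.02 degC


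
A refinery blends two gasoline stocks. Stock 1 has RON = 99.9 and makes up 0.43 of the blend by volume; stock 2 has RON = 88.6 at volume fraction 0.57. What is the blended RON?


Linear blending: RON_blend = sum(vi * RONi)
Contribution 1: 0.43 * 99.9 = 42.957
Contribution 2: 0.57 * 88.6 = 50.502
RON_blend = 42.957 + 50.502 = 93.459

93.459


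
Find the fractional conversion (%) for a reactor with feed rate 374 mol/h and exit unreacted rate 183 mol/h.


X = (F_in - F_out) / F_in * 100
Moles reacted = 374 - 183 = 191
X = 191 / 374 * 100
= 0.5107 * 100
= 51.07 %

51.07 %


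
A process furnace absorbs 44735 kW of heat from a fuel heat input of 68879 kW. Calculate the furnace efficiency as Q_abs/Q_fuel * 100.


Furnace efficiency = Q_absorbed / Q_fuel * 100
= 44735 / 68879 * 100 = 64.95

64.95 %


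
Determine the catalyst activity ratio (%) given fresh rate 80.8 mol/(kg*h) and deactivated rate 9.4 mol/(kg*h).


Activity (%) = (rate_used / rate_fresh) * 100
rate_used = 9.4, rate_fresh = 80.8
= (9.4 / 80.8) * 100
= 0.1163 * 100 = 11.63

11.63 %


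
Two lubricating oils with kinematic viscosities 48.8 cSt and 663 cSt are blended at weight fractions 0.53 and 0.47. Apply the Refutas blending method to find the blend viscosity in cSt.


Refutas method: VBN_i = 14.534*ln(ln(visc_i + 0.8)) + 10.975, blended linearly by mass fraction; since VBN is linear in VBI_i = ln(ln(visc_i + 0.8)) and the fractions sum to 1, blend VBI directly: visc = exp(exp(VBI_blend)) - 0.8
VBI_1 = ln(ln(48.8 + 0.8)) = 1.362
VBI_2 = ln(ln(663 + 0.8)) = 1.87149
VBI_blend = 0.53 * 1.362 + 0.47 * 1.87149 = 1.60146
visc_blend = exp(exp(1.60146)) - 0.8 = 141.8

141.8 cSt


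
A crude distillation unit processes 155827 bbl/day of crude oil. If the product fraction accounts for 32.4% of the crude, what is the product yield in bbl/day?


Crude throughput = 155827 bbl/day
Fraction yield = 32.4%
yield = throughput * fraction / 100
yield = 155827 * 32.4 / 100 = 50487.948

50487.948 bbl/day


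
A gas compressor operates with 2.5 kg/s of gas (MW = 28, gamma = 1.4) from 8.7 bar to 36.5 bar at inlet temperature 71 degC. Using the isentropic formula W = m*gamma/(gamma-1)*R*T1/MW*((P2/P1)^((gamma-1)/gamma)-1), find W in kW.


Isentropic work: W = m*(gamma/(gamma-1))*(R*T1/MW)*((P2/P1)^((gamma-1)/gamma) - 1)
T1 = 71 + 273.15 = 344.15 K
Pressure ratio = 36.5 / 8.7 = 4.1954
Exponent = (1.4 - 1)/1.4 = 0.285714
(P2/P1)^exp - 1 = 4.1954^0.285714 - 1 = 0.506382
W = 2.5 * 1.4 / 0.4 * 8.314 * 344.15 / 28 * 0.506382 = 452.8

452.8 kW


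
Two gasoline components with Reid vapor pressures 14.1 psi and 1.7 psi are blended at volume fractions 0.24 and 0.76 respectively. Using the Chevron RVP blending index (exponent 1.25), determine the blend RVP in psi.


Chevron index: RVP_blend = (sum xi*RVPi^1.25)^(1/1.25)
RVP^1.25 terms: 0.24 * 14.1^1.25 + 0.76 * 1.7^1.25 = 8.03273
RVP_blend = 8.03273^(1/1.25) = 5.295

5.295 psi


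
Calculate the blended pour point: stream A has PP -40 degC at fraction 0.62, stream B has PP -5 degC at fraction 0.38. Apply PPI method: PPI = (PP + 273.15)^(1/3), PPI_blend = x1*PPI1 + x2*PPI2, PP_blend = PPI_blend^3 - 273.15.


PPI_1 = (-40 + 273.15)^(1/3) = 6.15477
PPI_2 = (-5 + 273.15)^(1/3) = 6.448508
PPI_blend = 0.62 * 6.15477 + 0.38 * 6.448508 = 6.26639
PP_blend = 6.26639^3 - 273.15 = 246.0664 - 273.15 = -27.08

-27.08 degC


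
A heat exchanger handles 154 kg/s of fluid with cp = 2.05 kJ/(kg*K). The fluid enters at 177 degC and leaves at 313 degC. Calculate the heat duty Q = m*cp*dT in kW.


Q = m_dot * cp * delta_T
delta_T = 313 - 177 = 136 K
Q = 154 * 2.05 * 136
= 315.7 * 136
= 42935.2 kW

42935.2 kW


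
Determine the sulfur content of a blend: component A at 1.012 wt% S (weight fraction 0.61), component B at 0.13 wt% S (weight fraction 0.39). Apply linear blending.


Linear sulfur blending: S_blend = x1*S1 + x2*S2
Contribution 1: 0.61 * 1.012 = 0.61732 wt%
Contribution 2: 0.39 * 0.13 = 0.0507 wt%
S_blend = 0.61732 + 0.0507 = 0.66802

0.66802 wt%


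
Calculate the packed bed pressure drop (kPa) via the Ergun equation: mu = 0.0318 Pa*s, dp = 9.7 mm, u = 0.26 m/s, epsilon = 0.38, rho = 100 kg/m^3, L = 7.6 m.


dp = 9.7 mm = 0.0097 m
Viscous term = 150*0.0318*0.26*(1-0.38)^2 / (0.0097^2*0.38^3) = 92338.1
Inertial term = 1.75*100*0.26^2*(1-0.38) / (0.0097*0.38^3) = 13780.1
dP/L = 92338.1 + 13780.1 = 106118 Pa/m
dP = 106118 * 7.6 / 1000 = 806.5 kPa

806.5 kPa


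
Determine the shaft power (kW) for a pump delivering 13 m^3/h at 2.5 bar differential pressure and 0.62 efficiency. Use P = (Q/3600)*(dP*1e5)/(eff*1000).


Q = 13 / 3600 = 0.00361111 m^3/s
P = 0.00361111 * (2.5 * 1e5) / 0.62 / 1000 = 1.456

1.456 kW


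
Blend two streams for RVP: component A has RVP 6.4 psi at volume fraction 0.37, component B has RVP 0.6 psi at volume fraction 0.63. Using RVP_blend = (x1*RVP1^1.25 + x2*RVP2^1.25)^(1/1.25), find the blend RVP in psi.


Chevron index: RVP_blend = (sum xi*RVPi^1.25)^(1/1.25)
RVP^1.25 terms: 0.37 * 6.4^1.25 + 0.63 * 0.6^1.25 = 4.09908
RVP_blend = 4.09908^(1/1.25) = 3.091

3.091 psi


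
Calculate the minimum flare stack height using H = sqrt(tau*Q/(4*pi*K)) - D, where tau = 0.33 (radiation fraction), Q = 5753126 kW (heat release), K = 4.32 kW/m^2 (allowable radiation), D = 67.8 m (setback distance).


tau*Q/(4*pi*K) = 0.33 * 5753126 / (4 * pi * 4.32) = 34972.3
sqrt(34972.3) = 187.009
H = 187.009 - 67.8 = 119.2

119.2 m


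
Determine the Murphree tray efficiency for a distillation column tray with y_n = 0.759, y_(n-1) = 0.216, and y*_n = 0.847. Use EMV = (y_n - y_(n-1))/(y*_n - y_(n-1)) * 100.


Murphree vapor efficiency: EMV = (y_n - y_(n-1)) / (y*_n - y_(n-1)) * 100
EMV = (0.759 - 0.216) / (0.847 - 0.216) * 100 = 0.543 / 0.631 * 100 = 86.05

86.05 %


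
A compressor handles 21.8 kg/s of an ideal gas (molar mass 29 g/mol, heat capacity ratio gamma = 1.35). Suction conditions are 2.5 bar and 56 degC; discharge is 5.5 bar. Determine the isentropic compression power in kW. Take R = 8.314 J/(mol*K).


Isentropic work: W = m*(gamma/(gamma-1))*(R*T1/MW)*((P2/P1)^((gamma-1)/gamma) - 1)
T1 = 56 + 273.15 = 329.15 K
Pressure ratio = 5.5 / 2.5 = 2.2
Exponent = (1.35 - 1)/1.35 = 0.259259
(P2/P1)^exp - 1 = 2.2^0.259259 - 1 = 0.226807
W = 21.8 * 1.35 / 0.35 * 8.314 * 329.15 / 29 * 0.226807 = 1800

1800 kW


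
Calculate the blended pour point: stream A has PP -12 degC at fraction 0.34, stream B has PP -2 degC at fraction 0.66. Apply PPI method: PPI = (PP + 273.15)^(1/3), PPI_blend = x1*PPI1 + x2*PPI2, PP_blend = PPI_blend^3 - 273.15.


PPI_1 = (-12 + 273.15)^(1/3) = 6.391901
PPI_2 = (-2 + 273.15)^(1/3) = 6.472467
PPI_blend = 0.34 * 6.391901 + 0.66 * 6.472467 = 6.445075
PP_blend = 6.445075^3 - 273.15 = 267.7219 - 273.15 = -5.43

-5.43 degC


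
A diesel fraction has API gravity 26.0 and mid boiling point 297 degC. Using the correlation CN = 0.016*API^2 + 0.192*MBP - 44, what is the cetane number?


CN = 0.016 * 26.0^2 + 0.192 * 297 - 44
CN = 10.816 + 57.024 - 44 = 23.84

23.84


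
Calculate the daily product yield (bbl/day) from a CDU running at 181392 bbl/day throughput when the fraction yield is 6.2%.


Crude throughput = 181392 bbl/day
Fraction yield = 6.2%
yield = throughput * fraction / 100
yield = 181392 * 6.2 / 100 = 11246.304

11246.304 bbl/day


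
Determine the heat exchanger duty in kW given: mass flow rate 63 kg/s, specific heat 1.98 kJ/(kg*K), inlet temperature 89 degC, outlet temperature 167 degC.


Q = m_dot * cp * delta_T
delta_T = 167 - 89 = 78 K
Q = 63 * 1.98 * 78
= 124.74 * 78
= 9729.72 kW

9729.72 kW


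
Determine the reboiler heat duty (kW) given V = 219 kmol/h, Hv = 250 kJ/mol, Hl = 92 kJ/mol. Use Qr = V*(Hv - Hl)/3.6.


Qr = 219 * (250 - 92) / 3.6 = 219 * 158 / 3.6 = 9612

9612 kW


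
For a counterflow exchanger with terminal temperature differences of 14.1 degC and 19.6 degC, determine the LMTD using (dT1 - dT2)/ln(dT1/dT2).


LMTD = (dT1 - dT2) / ln(dT1/dT2)
= (14.1 - 19.6) / ln(14.1 / 19.6) = -5.5 / -0.329355 = 16.70

16.70 degC


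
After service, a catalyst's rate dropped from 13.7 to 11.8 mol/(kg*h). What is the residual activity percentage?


Activity (%) = (rate_used / rate_fresh) * 100
rate_used = 11.8, rate_fresh = 13.7
= (11.8 / 13.7) * 100
= 0.8613 * 100 = 86.13

86.13 %


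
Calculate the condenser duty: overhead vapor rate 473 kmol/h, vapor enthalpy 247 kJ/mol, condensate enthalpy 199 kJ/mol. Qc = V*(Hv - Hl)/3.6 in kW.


Qc = 473 * (247 - 199) / 3.6 = 473 * 48 / 3.6 = 6307

6307 kW


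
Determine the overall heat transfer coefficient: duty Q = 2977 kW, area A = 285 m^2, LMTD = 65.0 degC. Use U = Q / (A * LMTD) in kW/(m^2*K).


From Q = U*A*LMTD, U = Q / (A * LMTD)
U = 2977 / (285 * 65.0) = 2977 / 18525 = 0.1607

0.1607 kW/(m^2*K)


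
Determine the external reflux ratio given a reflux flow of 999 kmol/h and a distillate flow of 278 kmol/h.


Reflux ratio definition: R = L / D (liquid returned / distillate withdrawn)
L = 999 kmol/h, D = 278 kmol/h
R = 999 / 278 = 3.594

3.594


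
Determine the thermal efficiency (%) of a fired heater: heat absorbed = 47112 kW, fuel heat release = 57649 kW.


Furnace efficiency = Q_absorbed / Q_fuel * 100
= 47112 / 57649 * 100 = 81.72

81.72 %


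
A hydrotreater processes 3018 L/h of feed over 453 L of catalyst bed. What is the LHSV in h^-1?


LHSV = volumetric feed rate / catalyst volume
= 3018 L/h / 453 L
= 6.662 h^-1

6.662 h^-1


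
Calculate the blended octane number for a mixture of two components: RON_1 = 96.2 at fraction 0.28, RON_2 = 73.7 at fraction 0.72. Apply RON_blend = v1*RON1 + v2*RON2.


Linear blending: RON_blend = sum(vi * RONi)
Contribution 1: 0.28 * 96.2 = 26.936
Contribution 2: 0.72 * 73.7 = 53.064
RON_blend = 26.936 + 53.064 = 80

80


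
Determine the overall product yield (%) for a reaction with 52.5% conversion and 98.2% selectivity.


Overall yield = conversion (%) * selectivity (%) / 100
Conversion = 52.5%, Selectivity = 98.2%
Y = 52.5 * 98.2 / 100
= 51.555 %

51.555 %


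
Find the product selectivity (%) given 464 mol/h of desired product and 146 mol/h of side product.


Selectivity = desired / (desired + undesired) * 100
Total products = 464 + 146 = 610 mol/h
S = 464 / 610 * 100
= 0.7607 * 100
= 76.07 %

76.07 %


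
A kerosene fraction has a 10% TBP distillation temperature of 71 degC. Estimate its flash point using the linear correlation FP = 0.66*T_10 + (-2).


FP = 0.66 * 71 + (-2) = 44.86

44.86 degC


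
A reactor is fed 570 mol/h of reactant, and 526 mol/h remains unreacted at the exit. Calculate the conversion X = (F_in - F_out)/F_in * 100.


X = (F_in - F_out) / F_in * 100
Moles reacted = 570 - 526 = 44
X = 44 / 570 * 100
= 0.07719 * 100
= 7.719 %

7.719 %


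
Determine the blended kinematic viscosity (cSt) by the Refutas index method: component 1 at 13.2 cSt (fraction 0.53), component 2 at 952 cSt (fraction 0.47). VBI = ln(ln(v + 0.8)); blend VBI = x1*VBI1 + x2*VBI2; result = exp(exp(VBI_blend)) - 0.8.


Refutas method: VBN_i = 14.534*ln(ln(visc_i + 0.8)) + 10.975, blended linearly by mass fraction; since VBN is linear in VBI_i = ln(ln(visc_i + 0.8)) and the fractions sum to 1, blend VBI directly: visc = exp(exp(VBI_blend)) - 0.8
VBI_1 = ln(ln(13.2 + 0.8)) = 0.970422
VBI_2 = ln(ln(952 + 0.8)) = 1.92562
VBI_blend = 0.53 * 0.970422 + 0.47 * 1.92562 = 1.41937
visc_blend = exp(exp(1.41937)) - 0.8 = 61.66

61.66 cSt


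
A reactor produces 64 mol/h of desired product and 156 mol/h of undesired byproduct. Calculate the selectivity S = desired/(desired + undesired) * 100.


Selectivity = desired / (desired + undesired) * 100
Total products = 64 + 156 = 220 mol/h
S = 64 / 220 * 100
= 0.2909 * 100
= 29.09 %

29.09 %


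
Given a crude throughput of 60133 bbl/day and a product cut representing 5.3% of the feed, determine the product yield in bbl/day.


Crude throughput = 60133 bbl/day
Fraction yield = 5.3%
yield = throughput * fraction / 100
yield = 60133 * 5.3 / 100 = 3187.049

3187.049 bbl/day


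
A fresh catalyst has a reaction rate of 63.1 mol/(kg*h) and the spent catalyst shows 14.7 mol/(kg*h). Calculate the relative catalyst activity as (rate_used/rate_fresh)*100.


Activity (%) = (rate_used / rate_fresh) * 100
rate_used = 14.7, rate_fresh = 63.1
= (14.7 / 63.1) * 100
= 0.2330 * 100 = 23.30

23.30 %


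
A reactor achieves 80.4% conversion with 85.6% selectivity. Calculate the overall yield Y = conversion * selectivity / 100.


Overall yield = conversion (%) * selectivity (%) / 100
Conversion = 80.4%, Selectivity = 85.6%
Y = 80.4 * 85.6 / 100
= 68.8224 %

68.8224 %


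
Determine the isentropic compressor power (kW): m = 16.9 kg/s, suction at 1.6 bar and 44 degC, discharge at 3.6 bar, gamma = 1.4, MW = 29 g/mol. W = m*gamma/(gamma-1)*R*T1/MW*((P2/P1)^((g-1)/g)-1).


Isentropic work: W = m*(gamma/(gamma-1))*(R*T1/MW)*((P2/P1)^((gamma-1)/gamma) - 1)
T1 = 44 + 273.15 = 317.15 K
Pressure ratio = 3.6 / 1.6 = 2.25
Exponent = (1.4 - 1)/1.4 = 0.285714
(P2/P1)^exp - 1 = 2.25^0.285714 - 1 = 0.260734
W = 16.9 * 1.4 / 0.4 * 8.314 * 317.15 / 29 * 0.260734 = 1402

1402 kW


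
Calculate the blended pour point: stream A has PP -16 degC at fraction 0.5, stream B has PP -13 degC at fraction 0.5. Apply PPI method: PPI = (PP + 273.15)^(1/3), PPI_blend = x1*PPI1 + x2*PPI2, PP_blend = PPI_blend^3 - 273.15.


PPI_1 = (-16 + 273.15)^(1/3) = 6.359098
PPI_2 = (-13 + 273.15)^(1/3) = 6.383731
PPI_blend = 0.5 * 6.359098 + 0.5 * 6.383731 = 6.371415
PP_blend = 6.371415^3 - 273.15 = 258.6471 - 273.15 = -14.5

-14.5 degC


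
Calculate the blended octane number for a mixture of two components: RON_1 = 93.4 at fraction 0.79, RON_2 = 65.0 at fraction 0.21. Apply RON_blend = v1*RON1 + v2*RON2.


Linear blending: RON_blend = sum(vi * RONi)
Contribution 1: 0.79 * 93.4 = 73.786
Contribution 2: 0.21 * 65.0 = 13.65
RON_blend = 73.786 + 13.65 = 87.436

87.436


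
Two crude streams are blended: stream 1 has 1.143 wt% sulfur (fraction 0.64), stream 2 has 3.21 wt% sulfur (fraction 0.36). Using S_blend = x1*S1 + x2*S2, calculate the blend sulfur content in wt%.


Linear sulfur blending: S_blend = x1*S1 + x2*S2
Contribution 1: 0.64 * 1.143 = 0.73152 wt%
Contribution 2: 0.36 * 3.21 = 1.1556 wt%
S_blend = 0.73152 + 1.1556 = 1.88712

1.88712 wt%


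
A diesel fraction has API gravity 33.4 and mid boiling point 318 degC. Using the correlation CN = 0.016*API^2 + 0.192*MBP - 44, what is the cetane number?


CN = 0.016 * 33.4^2 + 0.192 * 318 - 44
CN = 17.84896 + 61.056 - 44 = 34.90496

34.90496


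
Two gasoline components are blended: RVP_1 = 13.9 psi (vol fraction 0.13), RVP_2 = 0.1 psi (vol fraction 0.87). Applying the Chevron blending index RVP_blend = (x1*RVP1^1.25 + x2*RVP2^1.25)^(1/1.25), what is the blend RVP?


Chevron index: RVP_blend = (sum xi*RVPi^1.25)^(1/1.25)
RVP^1.25 terms: 0.13 * 13.9^1.25 + 0.87 * 0.1^1.25 = 3.53801
RVP_blend = 3.53801^(1/1.25) = 2.748

2.748 psi


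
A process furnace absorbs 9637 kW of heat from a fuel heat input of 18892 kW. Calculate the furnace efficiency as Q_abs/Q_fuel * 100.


Furnace efficiency = Q_absorbed / Q_fuel * 100
= 9637 / 18892 * 100 = 51.01

51.01 %


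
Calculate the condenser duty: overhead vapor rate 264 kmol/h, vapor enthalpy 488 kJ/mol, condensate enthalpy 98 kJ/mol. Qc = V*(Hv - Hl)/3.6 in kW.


Qc = 264 * (488 - 98) / 3.6 = 264 * 390 / 3.6 = 28600

28600 kW


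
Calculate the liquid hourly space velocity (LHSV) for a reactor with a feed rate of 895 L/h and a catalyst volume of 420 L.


LHSV = volumetric feed rate / catalyst volume
= 895 L/h / 420 L
= 2.131 h^-1

2.131 h^-1


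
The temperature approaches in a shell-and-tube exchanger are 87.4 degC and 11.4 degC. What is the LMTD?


LMTD = (dT1 - dT2) / ln(dT1/dT2)
= (87.4 - 11.4) / ln(87.4 / 11.4) = 76 / 2.03688 = 37.31

37.31 degC


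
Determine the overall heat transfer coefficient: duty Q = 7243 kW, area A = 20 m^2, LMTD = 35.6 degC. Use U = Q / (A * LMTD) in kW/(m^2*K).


From Q = U*A*LMTD, U = Q / (A * LMTD)
U = 7243 / (20 * 35.6) = 7243 / 712 = 10.17

10.17 kW/(m^2*K)


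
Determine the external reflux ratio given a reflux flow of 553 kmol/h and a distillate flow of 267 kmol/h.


Reflux ratio definition: R = L / D (liquid returned / distillate withdrawn)
L = 553 kmol/h, D = 267 kmol/h
R = 553 / 267 = 2.071

2.071


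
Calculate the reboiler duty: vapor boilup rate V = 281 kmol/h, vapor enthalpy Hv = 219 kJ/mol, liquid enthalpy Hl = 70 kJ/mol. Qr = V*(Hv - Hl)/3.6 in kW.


Qr = 281 * (219 - 70) / 3.6 = 281 * 149 / 3.6 = 11630

11630 kW


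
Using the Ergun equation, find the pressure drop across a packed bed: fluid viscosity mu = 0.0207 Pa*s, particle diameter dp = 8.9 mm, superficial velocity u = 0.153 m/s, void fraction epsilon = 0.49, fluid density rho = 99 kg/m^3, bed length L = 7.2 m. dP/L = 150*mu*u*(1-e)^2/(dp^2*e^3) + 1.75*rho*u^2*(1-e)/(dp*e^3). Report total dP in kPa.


dp = 8.9 mm = 0.0089 m
Viscous term = 150*0.0207*0.153*(1-0.49)^2 / (0.0089^2*0.49^3) = 13259.4
Inertial term = 1.75*99*0.153^2*(1-0.49) / (0.0089*0.49^3) = 1975.37
dP/L = 13259.4 + 1975.37 = 15234.8 Pa/m
dP = 15234.8 * 7.2 / 1000 = 109.7 kPa

109.7 kPa


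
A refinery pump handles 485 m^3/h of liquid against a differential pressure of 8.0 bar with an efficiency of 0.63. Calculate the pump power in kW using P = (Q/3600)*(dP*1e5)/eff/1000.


Q = 485 / 3600 = 0.134722 m^3/s
P = 0.134722 * (8.0 * 1e5) / 0.63 / 1000 = 171.1

171.1 kW


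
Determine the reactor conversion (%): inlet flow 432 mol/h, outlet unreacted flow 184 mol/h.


X = (F_in - F_out) / F_in * 100
Moles reacted = 432 - 184 = 248
X = 248 / 432 * 100
= 0.5741 * 100
= 57.41 %

57.41 %


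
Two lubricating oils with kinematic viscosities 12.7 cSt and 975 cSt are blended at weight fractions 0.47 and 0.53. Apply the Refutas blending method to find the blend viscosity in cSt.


Refutas method: VBN_i = 14.534*ln(ln(visc_i + 0.8)) + 10.975, blended linearly by mass fraction; since VBN is linear in VBI_i = ln(ln(visc_i + 0.8)) and the fractions sum to 1, blend VBI directly: visc = exp(exp(VBI_blend)) - 0.8
VBI_1 = ln(ln(12.7 + 0.8)) = 0.956545
VBI_2 = ln(ln(975 + 0.8)) = 1.92909
VBI_blend = 0.47 * 0.956545 + 0.53 * 1.92909 = 1.47199
visc_blend = exp(exp(1.47199)) - 0.8 = 77.29

77.29 cSt


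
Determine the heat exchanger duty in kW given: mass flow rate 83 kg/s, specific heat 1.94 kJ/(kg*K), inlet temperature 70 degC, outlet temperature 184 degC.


Q = m_dot * cp * delta_T
delta_T = 184 - 70 = 114 K
Q = 83 * 1.94 * 114
= 161.02 * 114
= 18356.28 kW

18356.28 kW


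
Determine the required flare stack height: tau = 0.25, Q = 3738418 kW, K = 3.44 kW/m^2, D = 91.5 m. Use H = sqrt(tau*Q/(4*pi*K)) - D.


tau*Q/(4*pi*K) = 0.25 * 3738418 / (4 * pi * 3.44) = 21620.2
sqrt(21620.2) = 147.038
H = 147.038 - 91.5 = 55.54

55.54 m


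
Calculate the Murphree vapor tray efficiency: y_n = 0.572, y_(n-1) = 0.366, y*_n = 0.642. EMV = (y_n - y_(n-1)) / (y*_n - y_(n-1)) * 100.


Murphree vapor efficiency: EMV = (y_n - y_(n-1)) / (y*_n - y_(n-1)) * 100
EMV = (0.572 - 0.366) / (0.642 - 0.366) * 100 = 0.206 / 0.276 * 100 = 74.64

74.64 %


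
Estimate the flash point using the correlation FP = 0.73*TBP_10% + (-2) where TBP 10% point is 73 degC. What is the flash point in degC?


FP = 0.73 * 73 + (-2) = 51.29

51.29 degC


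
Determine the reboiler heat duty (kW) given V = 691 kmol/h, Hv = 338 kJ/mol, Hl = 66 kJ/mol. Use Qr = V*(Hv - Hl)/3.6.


Qr = 691 * (338 - 66) / 3.6 = 691 * 272 / 3.6 = 52210

52210 kW


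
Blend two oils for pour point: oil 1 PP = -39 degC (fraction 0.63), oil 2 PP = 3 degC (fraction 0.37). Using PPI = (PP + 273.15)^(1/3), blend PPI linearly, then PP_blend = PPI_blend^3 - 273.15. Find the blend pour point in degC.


PPI_1 = (-39 + 273.15)^(1/3) = 6.163557
PPI_2 = (3 + 273.15)^(1/3) = 6.512009
PPI_blend = 0.63 * 6.163557 + 0.37 * 6.512009 = 6.292484
PP_blend = 6.292484^3 - 273.15 = 249.1531 - 273.15 = -24

-24 degC


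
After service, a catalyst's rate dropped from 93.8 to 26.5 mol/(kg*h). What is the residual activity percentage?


Activity (%) = (rate_used / rate_fresh) * 100
rate_used = 26.5, rate_fresh = 93.8
= (26.5 / 93.8) * 100
= 0.2825 * 100 = 28.25

28.25 %


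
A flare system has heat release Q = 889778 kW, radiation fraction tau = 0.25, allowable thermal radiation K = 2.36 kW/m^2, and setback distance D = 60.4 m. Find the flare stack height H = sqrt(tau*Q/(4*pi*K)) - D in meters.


tau*Q/(4*pi*K) = 0.25 * 889778 / (4 * pi * 2.36) = 7500.67
sqrt(7500.67) = 86.6064
H = 86.6064 - 60.4 = 26.21

26.21 m


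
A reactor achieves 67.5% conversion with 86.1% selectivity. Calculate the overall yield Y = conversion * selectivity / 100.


Overall yield = conversion (%) * selectivity (%) / 100
Conversion = 67.5%, Selectivity = 86.1%
Y = 67.5 * 86.1 / 100
= 58.1175 %

58.1175 %


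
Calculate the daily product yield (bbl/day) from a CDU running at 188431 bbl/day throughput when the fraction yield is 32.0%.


Crude throughput = 188431 bbl/day
Fraction yield = 32.0%
yield = throughput * fraction / 100
yield = 188431 * 32.0 / 100 = 60297.92

60297.92 bbl/day


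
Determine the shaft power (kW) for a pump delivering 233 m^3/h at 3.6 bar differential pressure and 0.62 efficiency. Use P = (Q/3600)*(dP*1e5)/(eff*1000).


Q = 233 / 3600 = 0.0647222 m^3/s
P = 0.0647222 * (3.6 * 1e5) / 0.62 / 1000 = 37.58

37.58 kW


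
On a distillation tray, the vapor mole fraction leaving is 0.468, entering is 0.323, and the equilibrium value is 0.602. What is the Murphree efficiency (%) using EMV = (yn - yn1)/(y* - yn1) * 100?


Murphree vapor efficiency: EMV = (y_n - y_(n-1)) / (y*_n - y_(n-1)) * 100
EMV = (0.468 - 0.323) / (0.602 - 0.323) * 100 = 0.145 / 0.279 * 100 = 51.97

51.97 %


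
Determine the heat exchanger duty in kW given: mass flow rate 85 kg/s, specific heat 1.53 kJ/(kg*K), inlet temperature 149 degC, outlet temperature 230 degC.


Q = m_dot * cp * delta_T
delta_T = 230 - 149 = 81 K
Q = 85 * 1.53 * 81
= 130.05 * 81
= 10534.05 kW

10534.05 kW


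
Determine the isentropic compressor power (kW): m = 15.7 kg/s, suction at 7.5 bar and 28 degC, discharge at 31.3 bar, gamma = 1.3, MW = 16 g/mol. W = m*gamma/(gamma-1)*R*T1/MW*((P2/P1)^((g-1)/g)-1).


Isentropic work: W = m*(gamma/(gamma-1))*(R*T1/MW)*((P2/P1)^((gamma-1)/gamma) - 1)
T1 = 28 + 273.15 = 301.15 K
Pressure ratio = 31.3 / 7.5 = 4.17333
Exponent = (1.3 - 1)/1.3 = 0.230769
(P2/P1)^exp - 1 = 4.17333^0.230769 - 1 = 0.390555
W = 15.7 * 1.3 / 0.3 * 8.314 * 301.15 / 16 * 0.390555 = 4158

4158 kW


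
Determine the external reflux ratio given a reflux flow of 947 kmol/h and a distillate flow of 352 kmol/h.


Reflux ratio definition: R = L / D (liquid returned / distillate withdrawn)
L = 947 kmol/h, D = 352 kmol/h
R = 947 / 352 = 2.690

2.690


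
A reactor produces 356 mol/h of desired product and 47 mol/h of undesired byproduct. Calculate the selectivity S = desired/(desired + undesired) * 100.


Selectivity = desired / (desired + undesired) * 100
Total products = 356 + 47 = 403 mol/h
S = 356 / 403 * 100
= 0.8834 * 100
= 88.34 %

88.34 %


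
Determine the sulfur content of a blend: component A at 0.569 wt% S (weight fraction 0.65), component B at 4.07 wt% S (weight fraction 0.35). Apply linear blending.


Linear sulfur blending: S_blend = x1*S1 + x2*S2
Contribution 1: 0.65 * 0.569 = 0.36985 wt%
Contribution 2: 0.35 * 4.07 = 1.4245 wt%
S_blend = 0.36985 + 1.4245 = 1.79435

1.79435 wt%


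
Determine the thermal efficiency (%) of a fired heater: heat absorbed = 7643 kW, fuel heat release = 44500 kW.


Furnace efficiency = Q_absorbed / Q_fuel * 100
= 7643 / 44500 * 100 = 17.18

17.18 %


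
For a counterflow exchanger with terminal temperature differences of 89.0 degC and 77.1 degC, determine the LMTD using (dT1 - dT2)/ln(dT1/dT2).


LMTD = (dT1 - dT2) / ln(dT1/dT2)
= (89.0 - 77.1) / ln(89.0 / 77.1) = 11.9 / 0.143533 = 82.91

82.91 degC


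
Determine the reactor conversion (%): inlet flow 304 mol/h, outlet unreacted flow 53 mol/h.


X = (F_in - F_out) / F_in * 100
Moles reacted = 304 - 53 = 251
X = 251 / 304 * 100
= 0.8257 * 100
= 82.57 %

82.57 %


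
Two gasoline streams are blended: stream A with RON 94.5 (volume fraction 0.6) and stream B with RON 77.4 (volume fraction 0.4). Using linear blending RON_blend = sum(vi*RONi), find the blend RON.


Linear blending: RON_blend = sum(vi * RONi)
Contribution 1: 0.6 * 94.5 = 56.7
Contribution 2: 0.4 * 77.4 = 30.96
RON_blend = 56.7 + 30.96 = 87.66

87.66


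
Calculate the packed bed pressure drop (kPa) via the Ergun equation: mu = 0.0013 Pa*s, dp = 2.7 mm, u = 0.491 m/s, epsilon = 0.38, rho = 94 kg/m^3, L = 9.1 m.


dp = 2.7 mm = 0.0027 m
Viscous term = 150*0.0013*0.491*(1-0.38)^2 / (0.0027^2*0.38^3) = 92007.1
Inertial term = 1.75*94*0.491^2*(1-0.38) / (0.0027*0.38^3) = 165961
dP/L = 92007.1 + 165961 = 257968 Pa/m
dP = 257968 * 9.1 / 1000 = 2348 kPa

2348 kPa


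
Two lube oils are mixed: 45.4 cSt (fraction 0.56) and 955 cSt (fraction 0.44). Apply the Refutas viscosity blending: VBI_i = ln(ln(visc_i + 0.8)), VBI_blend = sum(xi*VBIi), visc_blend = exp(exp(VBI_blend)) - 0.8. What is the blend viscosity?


Refutas method: VBN_i = 14.534*ln(ln(visc_i + 0.8)) + 10.975, blended linearly by mass fraction; since VBN is linear in VBI_i = ln(ln(visc_i + 0.8)) and the fractions sum to 1, blend VBI directly: visc = exp(exp(VBI_blend)) - 0.8
VBI_1 = ln(ln(45.4 + 0.8)) = 1.34364
VBI_2 = ln(ln(955 + 0.8)) = 1.92608
VBI_blend = 0.56 * 1.34364 + 0.44 * 1.92608 = 1.59991
visc_blend = exp(exp(1.59991)) - 0.8 = 140.7

140.7 cSt


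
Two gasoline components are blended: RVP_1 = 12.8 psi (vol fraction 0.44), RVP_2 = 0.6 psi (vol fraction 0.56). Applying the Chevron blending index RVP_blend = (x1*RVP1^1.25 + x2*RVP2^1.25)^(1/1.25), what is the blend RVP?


Chevron index: RVP_blend = (sum xi*RVPi^1.25)^(1/1.25)
RVP^1.25 terms: 0.44 * 12.8^1.25 + 0.56 * 0.6^1.25 = 10.9486
RVP_blend = 10.9486^(1/1.25) = 6.784

6.784 psi


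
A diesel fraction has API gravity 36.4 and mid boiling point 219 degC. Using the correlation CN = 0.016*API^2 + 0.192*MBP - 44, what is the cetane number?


CN = 0.016 * 36.4^2 + 0.192 * 219 - 44
CN = 21.19936 + 42.048 - 44 = 19.24736

19.24736


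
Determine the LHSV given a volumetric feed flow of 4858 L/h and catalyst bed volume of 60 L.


LHSV = volumetric feed rate / catalyst volume
= 4858 L/h / 60 L
= 80.97 h^-1

80.97 h^-1


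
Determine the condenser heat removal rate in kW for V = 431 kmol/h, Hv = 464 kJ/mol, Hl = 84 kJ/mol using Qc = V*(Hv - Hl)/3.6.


Qc = 431 * (464 - 84) / 3.6 = 431 * 380 / 3.6 = 45490

45490 kW


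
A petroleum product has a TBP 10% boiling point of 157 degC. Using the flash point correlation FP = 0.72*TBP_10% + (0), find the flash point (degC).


FP = 0.72 * 157 + (0) = 113.04

113.04 degC


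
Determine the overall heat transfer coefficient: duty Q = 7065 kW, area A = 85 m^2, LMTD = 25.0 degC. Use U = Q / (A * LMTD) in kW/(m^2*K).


From Q = U*A*LMTD, U = Q / (A * LMTD)
U = 7065 / (85 * 25.0) = 7065 / 2125 = 3.325

3.325 kW/(m^2*K)


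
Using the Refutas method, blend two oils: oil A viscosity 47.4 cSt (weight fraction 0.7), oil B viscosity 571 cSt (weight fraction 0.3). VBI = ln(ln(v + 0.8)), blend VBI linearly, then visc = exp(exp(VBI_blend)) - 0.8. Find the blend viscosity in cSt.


Refutas method: VBN_i = 14.534*ln(ln(visc_i + 0.8)) + 10.975, blended linearly by mass fraction; since VBN is linear in VBI_i = ln(ln(visc_i + 0.8)) and the fractions sum to 1, blend VBI directly: visc = exp(exp(VBI_blend)) - 0.8
VBI_1 = ln(ln(47.4 + 0.8)) = 1.35464
VBI_2 = ln(ln(571 + 0.8)) = 1.84826
VBI_blend = 0.7 * 1.35464 + 0.3 * 1.84826 = 1.50273
visc_blend = exp(exp(1.50273)) - 0.8 = 88.67

88.67 cSt


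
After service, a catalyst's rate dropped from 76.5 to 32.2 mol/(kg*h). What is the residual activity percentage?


Activity (%) = (rate_used / rate_fresh) * 100
rate_used = 32.2, rate_fresh = 76.5
= (32.2 / 76.5) * 100
= 0.4209 * 100 = 42.09

42.09 %


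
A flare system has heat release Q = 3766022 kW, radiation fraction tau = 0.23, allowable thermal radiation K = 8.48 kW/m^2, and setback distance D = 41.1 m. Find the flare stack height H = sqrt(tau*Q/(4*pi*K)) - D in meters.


tau*Q/(4*pi*K) = 0.23 * 3766022 / (4 * pi * 8.48) = 8128.4
sqrt(8128.4) = 90.1576
H = 90.1576 - 41.1 = 49.06

49.06 m


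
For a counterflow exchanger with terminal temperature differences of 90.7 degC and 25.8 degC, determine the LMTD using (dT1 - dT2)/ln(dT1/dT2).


LMTD = (dT1 - dT2) / ln(dT1/dT2)
= (90.7 - 25.8) / ln(90.7 / 25.8) = 64.9 / 1.25718 = 51.62

51.62 degC


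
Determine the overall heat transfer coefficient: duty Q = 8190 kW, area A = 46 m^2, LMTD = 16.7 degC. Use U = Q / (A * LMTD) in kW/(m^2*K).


From Q = U*A*LMTD, U = Q / (A * LMTD)
U = 8190 / (46 * 16.7) = 8190 / 768.2 = 10.66

10.66 kW/(m^2*K)


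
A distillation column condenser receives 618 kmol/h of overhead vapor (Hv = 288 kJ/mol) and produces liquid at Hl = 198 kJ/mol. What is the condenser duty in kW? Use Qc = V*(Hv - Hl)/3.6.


Qc = 618 * (288 - 198) / 3.6 = 618 * 90 / 3.6 = 15450

15450 kW


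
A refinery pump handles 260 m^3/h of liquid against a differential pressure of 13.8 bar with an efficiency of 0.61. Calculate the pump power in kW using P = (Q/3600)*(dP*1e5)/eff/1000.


Q = 260 / 3600 = 0.0722222 m^3/s
P = 0.0722222 * (13.8 * 1e5) / 0.61 / 1000 = 163.4

163.4 kW


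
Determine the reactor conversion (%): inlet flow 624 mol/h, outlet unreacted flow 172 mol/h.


X = (F_in - F_out) / F_in * 100
Moles reacted = 624 - 172 = 452
X = 452 / 624 * 100
= 0.7244 * 100
= 72.44 %

72.44 %


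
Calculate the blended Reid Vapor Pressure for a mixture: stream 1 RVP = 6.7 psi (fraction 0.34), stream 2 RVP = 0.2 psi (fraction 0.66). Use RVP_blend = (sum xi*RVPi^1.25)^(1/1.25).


Chevron index: RVP_blend = (sum xi*RVPi^1.25)^(1/1.25)
RVP^1.25 terms: 0.34 * 6.7^1.25 + 0.66 * 0.2^1.25 = 3.75326
RVP_blend = 3.75326^(1/1.25) = 2.881

2.881 psi


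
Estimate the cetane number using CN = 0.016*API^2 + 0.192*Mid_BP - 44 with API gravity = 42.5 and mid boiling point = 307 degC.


CN = 0.016 * 42.5^2 + 0.192 * 307 - 44
CN = 28.9 + 58.944 - 44 = 43.844

43.844


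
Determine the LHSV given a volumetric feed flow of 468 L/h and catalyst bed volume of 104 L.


LHSV = volumetric feed rate / catalyst volume
= 468 L/h / 104 L
= 4.500 h^-1

4.500 h^-1


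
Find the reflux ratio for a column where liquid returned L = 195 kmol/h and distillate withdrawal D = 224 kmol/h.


Reflux ratio definition: R = L / D (liquid returned / distillate withdrawn)
L = 195 kmol/h, D = 224 kmol/h
R = 195 / 224 = 0.8705

0.8705


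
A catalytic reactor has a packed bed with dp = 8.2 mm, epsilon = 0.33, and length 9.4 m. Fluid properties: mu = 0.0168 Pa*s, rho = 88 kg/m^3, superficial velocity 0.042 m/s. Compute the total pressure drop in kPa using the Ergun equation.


dp = 8.2 mm = 0.0082 m
Viscous term = 150*0.0168*0.042*(1-0.33)^2 / (0.0082^2*0.33^3) = 19662.1
Inertial term = 1.75*88*0.042^2*(1-0.33) / (0.0082*0.33^3) = 617.644
dP/L = 19662.1 + 617.644 = 20279.7 Pa/m
dP = 20279.7 * 9.4 / 1000 = 190.6 kPa

190.6 kPa
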